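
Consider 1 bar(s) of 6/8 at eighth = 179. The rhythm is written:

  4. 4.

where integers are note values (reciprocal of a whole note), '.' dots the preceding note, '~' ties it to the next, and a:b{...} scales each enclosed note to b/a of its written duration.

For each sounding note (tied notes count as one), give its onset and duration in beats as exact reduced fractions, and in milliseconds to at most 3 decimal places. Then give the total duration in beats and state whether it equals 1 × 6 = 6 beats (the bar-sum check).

1) 0.0ms=0b +1005.587ms=3b
2) 1005.587ms=3b +1005.587ms=3b
Σ=6b of 6 (179bpm 6/8) — PASS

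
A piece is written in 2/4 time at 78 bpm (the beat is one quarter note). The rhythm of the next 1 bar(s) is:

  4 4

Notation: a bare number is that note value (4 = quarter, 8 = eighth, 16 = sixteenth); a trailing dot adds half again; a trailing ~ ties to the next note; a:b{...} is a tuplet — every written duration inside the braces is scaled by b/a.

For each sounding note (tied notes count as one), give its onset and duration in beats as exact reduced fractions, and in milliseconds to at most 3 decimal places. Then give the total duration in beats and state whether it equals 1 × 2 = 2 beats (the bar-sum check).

1) 0.0ms=0b +769.231ms=1b
2) 769.231ms=1b +769.231ms=1b
Σ=2b of 2 (78bpm 2/4) — PASS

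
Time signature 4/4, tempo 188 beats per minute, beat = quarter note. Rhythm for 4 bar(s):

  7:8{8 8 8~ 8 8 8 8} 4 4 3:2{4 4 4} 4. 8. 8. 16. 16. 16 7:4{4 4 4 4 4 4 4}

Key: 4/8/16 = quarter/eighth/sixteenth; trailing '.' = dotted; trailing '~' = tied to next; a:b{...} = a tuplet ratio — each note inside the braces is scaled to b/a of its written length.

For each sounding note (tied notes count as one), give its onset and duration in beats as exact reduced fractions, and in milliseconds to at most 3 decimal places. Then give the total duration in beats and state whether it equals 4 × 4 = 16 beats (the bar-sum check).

1) 0.0ms=0b +182.371ms=4/7b
2) 182.371ms=4/7b +182.371ms=4/7b
3) 364.742ms=8/7b +364.742ms=8/7b
4) 729.483ms=16/7b +182.371ms=4/7b
5) 911.854ms=20/7b +182.371ms=4/7b
6) 1094.225ms=24/7b +182.371ms=4/7b
7) 1276.596ms=4b +319.149ms=1b
8) 1595.745ms=5b +319.149ms=1b
9) 1914.894ms=6b +212.766ms=2/3b
10) 2127.66ms=20/3b +212.766ms=2/3b
11) 2340.426ms=22/3b +212.766ms=2/3b
12) 2553.191ms=8b +478.723ms=3/2b
13) 3031.915ms=19/2b +239.362ms=3/4b
14) 3271.277ms=41/4b +239.362ms=3/4b
15) 3510.638ms=11b +119.681ms=3/8b
16) 3630.319ms=91/8b +119.681ms=3/8b
17) 3750.0ms=47/4b +79.787ms=1/4b
18) 3829.787ms=12b +182.371ms=4/7b
19) 4012.158ms=88/7b +182.371ms=4/7b
20) 4194.529ms=92/7b +182.371ms=4/7b
21) 4376.9ms=96/7b +182.371ms=4/7b
22) 4559.271ms=100/7b +182.371ms=4/7b
23) 4741.641ms=104/7b +182.371ms=4/7b
24) 4924.012ms=108/7b +182.371ms=4/7b
Σ=16b of 16 (188bpm 4/4) — PASS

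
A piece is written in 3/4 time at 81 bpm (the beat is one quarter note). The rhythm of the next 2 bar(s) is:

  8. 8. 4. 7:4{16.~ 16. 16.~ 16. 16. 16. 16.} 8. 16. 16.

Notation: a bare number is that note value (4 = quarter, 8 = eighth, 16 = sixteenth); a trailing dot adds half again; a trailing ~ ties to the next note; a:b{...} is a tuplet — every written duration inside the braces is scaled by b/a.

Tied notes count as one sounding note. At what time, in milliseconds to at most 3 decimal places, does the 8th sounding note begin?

1. 0.0ms @ 0 + 555.556ms (3/4)
2. 555.556ms @ 3/4 + 555.556ms (3/4)
3. 1111.111ms @ 3/2 + 1111.111ms (3/2)
4. 2222.222ms @ 3 + 317.46ms (3/7)
5. 2539.683ms @ 24/7 + 317.46ms (3/7)
6. 2857.143ms @ 27/7 + 158.73ms (3/14)
7. 3015.873ms @ 57/14 + 158.73ms (3/14)
8. 3174.603ms @ 30/7 + 158.73ms (3/14)
9. 3333.333ms @ 9/2 + 555.556ms (3/4)
10. 3888.889ms @ 21/4 + 277.778ms (3/8)
11. 4166.667ms @ 45/8 + 277.778ms (3/8)

note 8 onset = 30/7b = 3174.603ms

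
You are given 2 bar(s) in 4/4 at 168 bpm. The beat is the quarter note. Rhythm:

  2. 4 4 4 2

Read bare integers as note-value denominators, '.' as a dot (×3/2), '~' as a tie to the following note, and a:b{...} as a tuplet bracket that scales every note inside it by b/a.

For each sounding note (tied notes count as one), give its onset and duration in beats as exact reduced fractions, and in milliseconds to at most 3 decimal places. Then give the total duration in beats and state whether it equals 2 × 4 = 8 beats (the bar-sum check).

1) 0.0ms=0b +1071.429ms=3b
2) 1071.429ms=3b +357.143ms=1b
3) 1428.571ms=4b +357.143ms=1b
4) 1785.714ms=5b +357.143ms=1b
5) 2142.857ms=6b +714.286ms=2b
Σ=8b of 8 (168bpm 4/4) — PASS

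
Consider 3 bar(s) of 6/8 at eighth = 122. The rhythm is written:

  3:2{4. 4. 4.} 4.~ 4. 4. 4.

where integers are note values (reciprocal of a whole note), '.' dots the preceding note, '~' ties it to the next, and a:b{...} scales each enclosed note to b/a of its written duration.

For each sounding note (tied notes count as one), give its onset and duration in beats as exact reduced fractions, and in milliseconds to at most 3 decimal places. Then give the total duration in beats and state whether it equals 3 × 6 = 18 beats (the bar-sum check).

1) 0.0ms=0b +983.607ms=2b
2) 983.607ms=2b +983.607ms=2b
3) 1967.213ms=4b +983.607ms=2b
4) 2950.82ms=6b +2950.82ms=6b
5) 5901.639ms=12b +1475.41ms=3b
6) 7377.049ms=15b +1475.41ms=3b
Σ=18b of 18 (122bpm 6/8) — PASS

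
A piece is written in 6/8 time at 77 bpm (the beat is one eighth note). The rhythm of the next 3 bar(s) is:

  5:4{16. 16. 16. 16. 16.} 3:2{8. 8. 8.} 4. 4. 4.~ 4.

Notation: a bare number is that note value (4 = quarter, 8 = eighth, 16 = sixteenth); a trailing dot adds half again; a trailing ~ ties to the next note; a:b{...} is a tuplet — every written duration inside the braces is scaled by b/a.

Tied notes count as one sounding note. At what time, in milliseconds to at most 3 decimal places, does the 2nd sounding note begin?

note 2 onset = 3/5b = 467.532ms

1. 0.0ms @ 0 + 467.532ms (3/5)
2. 467.532ms @ 3/5 + 467.532ms (3/5)
3. 935.065ms @ 6/5 + 467.532ms (3/5)
4. 1402.597ms @ 9/5 + 467.532ms (3/5)
5. 1870.13ms @ 12/5 + 467.532ms (3/5)
6. 2337.662ms @ 3 + 779.221ms (1)
7. 3116.883ms @ 4 + 779.221ms (1)
8. 3896.104ms @ 5 + 779.221ms (1)
9. 4675.325ms @ 6 + 2337.662ms (3)
10. 7012.987ms @ 9 + 2337.662ms (3)
11. 9350.649ms @ 12 + 4675.325ms (6)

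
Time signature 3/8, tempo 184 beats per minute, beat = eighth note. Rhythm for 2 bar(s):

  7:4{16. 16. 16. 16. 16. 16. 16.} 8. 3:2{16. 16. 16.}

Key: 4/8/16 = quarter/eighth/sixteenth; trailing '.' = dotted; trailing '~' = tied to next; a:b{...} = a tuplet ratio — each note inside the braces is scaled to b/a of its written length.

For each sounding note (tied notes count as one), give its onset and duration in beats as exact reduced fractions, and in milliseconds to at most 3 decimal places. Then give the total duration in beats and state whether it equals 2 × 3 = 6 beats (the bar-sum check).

1) 0.0ms=0b +139.752ms=3/7b
2) 139.752ms=3/7b +139.752ms=3/7b
3) 279.503ms=6/7b +139.752ms=3/7b
4) 419.255ms=9/7b +139.752ms=3/7b
5) 559.006ms=12/7b +139.752ms=3/7b
6) 698.758ms=15/7b +139.752ms=3/7b
7) 838.509ms=18/7b +139.752ms=3/7b
8) 978.261ms=3b +489.13ms=3/2b
9) 1467.391ms=9/2b +163.043ms=1/2b
10) 1630.435ms=5b +163.043ms=1/2b
11) 1793.478ms=11/2b +163.043ms=1/2b
Σ=6b of 6 (184bpm 3/8) — PASS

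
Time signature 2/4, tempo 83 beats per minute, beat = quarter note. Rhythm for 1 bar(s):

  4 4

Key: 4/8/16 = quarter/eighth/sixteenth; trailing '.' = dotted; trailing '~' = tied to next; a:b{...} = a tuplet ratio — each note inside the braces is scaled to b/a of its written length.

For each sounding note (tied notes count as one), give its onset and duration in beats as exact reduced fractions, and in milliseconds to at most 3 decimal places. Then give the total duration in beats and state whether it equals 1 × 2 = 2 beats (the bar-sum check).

1) 0.0ms=0b +722.892ms=1b
2) 722.892ms=1b +722.892ms=1b
Σ=2b of 2 (83bpm 2/4) — PASS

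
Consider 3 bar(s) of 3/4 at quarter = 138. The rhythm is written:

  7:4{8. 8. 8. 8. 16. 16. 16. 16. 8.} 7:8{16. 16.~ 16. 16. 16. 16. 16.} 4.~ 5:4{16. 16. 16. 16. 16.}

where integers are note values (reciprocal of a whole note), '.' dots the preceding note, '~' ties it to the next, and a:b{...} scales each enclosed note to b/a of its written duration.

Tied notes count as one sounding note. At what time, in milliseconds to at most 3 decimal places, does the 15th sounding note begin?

note 15 onset = 39/7b = 2422.36ms

1. 0.0ms @ 0 + 186.335ms (3/7)
2. 186.335ms @ 3/7 + 186.335ms (3/7)
3. 372.671ms @ 6/7 + 186.335ms (3/7)
4. 559.006ms @ 9/7 + 186.335ms (3/7)
5. 745.342ms @ 12/7 + 93.168ms (3/14)
6. 838.509ms @ 27/14 + 93.168ms (3/14)
7. 931.677ms @ 15/7 + 93.168ms (3/14)
8. 1024.845ms @ 33/14 + 93.168ms (3/14)
9. 1118.012ms @ 18/7 + 186.335ms (3/7)
10. 1304.348ms @ 3 + 186.335ms (3/7)
11. 1490.683ms @ 24/7 + 372.671ms (6/7)
12. 1863.354ms @ 30/7 + 186.335ms (3/7)
13. 2049.689ms @ 33/7 + 186.335ms (3/7)
14. 2236.025ms @ 36/7 + 186.335ms (3/7)
15. 2422.36ms @ 39/7 + 186.335ms (3/7)
16. 2608.696ms @ 6 + 782.609ms (9/5)
17. 3391.304ms @ 39/5 + 130.435ms (3/10)
18. 3521.739ms @ 81/10 + 130.435ms (3/10)
19. 3652.174ms @ 42/5 + 130.435ms (3/10)
20. 3782.609ms @ 87/10 + 130.435ms (3/10)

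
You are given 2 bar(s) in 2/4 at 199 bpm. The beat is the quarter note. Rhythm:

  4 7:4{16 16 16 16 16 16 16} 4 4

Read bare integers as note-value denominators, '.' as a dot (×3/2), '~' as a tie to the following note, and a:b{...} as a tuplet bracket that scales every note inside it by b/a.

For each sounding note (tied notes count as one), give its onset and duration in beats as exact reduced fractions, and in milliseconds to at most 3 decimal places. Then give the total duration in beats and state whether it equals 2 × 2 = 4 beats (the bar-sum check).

1) 0.0ms=0b +301.508ms=1b
2) 301.508ms=1b +43.073ms=1/7b
3) 344.58ms=8/7b +43.073ms=1/7b
4) 387.653ms=9/7b +43.073ms=1/7b
5) 430.725ms=10/7b +43.073ms=1/7b
6) 473.798ms=11/7b +43.073ms=1/7b
7) 516.87ms=12/7b +43.073ms=1/7b
8) 559.943ms=13/7b +43.073ms=1/7b
9) 603.015ms=2b +301.508ms=1b
10) 904.523ms=3b +301.508ms=1b
Σ=4b of 4 (199bpm 2/4) — PASS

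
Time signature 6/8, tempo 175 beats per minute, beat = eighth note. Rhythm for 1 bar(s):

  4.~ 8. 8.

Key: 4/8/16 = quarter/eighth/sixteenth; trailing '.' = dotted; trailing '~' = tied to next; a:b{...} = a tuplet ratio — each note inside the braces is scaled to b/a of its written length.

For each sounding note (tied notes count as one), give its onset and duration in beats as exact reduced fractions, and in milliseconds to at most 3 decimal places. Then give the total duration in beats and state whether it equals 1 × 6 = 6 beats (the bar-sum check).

1) 0.0ms=0b +1542.857ms=9/2b
2) 1542.857ms=9/2b +514.286ms=3/2b
Σ=6b of 6 (175bpm 6/8) — PASS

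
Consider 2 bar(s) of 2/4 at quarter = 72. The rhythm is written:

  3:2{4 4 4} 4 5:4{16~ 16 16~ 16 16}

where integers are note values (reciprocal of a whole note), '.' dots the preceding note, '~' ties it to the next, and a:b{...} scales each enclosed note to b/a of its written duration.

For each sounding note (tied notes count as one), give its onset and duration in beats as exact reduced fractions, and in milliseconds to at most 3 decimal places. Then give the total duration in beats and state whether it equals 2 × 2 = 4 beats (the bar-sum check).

1) 0.0ms=0b +555.556ms=2/3b
2) 555.556ms=2/3b +555.556ms=2/3b
3) 1111.111ms=4/3b +555.556ms=2/3b
4) 1666.667ms=2b +833.333ms=1b
5) 2500.0ms=3b +333.333ms=2/5b
6) 2833.333ms=17/5b +333.333ms=2/5b
7) 3166.667ms=19/5b +166.667ms=1/5b
Σ=4b of 4 (72bpm 2/4) — PASS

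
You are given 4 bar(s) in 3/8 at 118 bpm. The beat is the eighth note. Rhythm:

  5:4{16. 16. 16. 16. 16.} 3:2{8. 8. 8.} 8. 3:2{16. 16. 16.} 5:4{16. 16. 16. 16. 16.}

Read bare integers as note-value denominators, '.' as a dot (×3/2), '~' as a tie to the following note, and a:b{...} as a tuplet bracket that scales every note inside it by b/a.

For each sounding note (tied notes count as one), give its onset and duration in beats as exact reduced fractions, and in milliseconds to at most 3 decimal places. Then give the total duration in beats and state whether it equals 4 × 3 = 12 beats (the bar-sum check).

1) 0.0ms=0b +305.085ms=3/5b
2) 305.085ms=3/5b +305.085ms=3/5b
3) 610.169ms=6/5b +305.085ms=3/5b
4) 915.254ms=9/5b +305.085ms=3/5b
5) 1220.339ms=12/5b +305.085ms=3/5b
6) 1525.424ms=3b +508.475ms=1b
7) 2033.898ms=4b +508.475ms=1b
8) 2542.373ms=5b +508.475ms=1b
9) 3050.847ms=6b +762.712ms=3/2b
10) 3813.559ms=15/2b +254.237ms=1/2b
11) 4067.797ms=8b +254.237ms=1/2b
12) 4322.034ms=17/2b +254.237ms=1/2b
13) 4576.271ms=9b +305.085ms=3/5b
14) 4881.356ms=48/5b +305.085ms=3/5b
15) 5186.441ms=51/5b +305.085ms=3/5b
16) 5491.525ms=54/5b +305.085ms=3/5b
17) 5796.61ms=57/5b +305.085ms=3/5b
Σ=12b of 12 (118bpm 3/8) — PASS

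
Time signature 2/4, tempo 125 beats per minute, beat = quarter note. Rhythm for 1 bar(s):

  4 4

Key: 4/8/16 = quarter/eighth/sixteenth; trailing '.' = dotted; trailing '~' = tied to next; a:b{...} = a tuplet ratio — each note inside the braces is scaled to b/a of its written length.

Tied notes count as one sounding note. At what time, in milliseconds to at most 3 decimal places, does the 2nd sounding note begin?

note 2 onset = 1b = 480.0ms

1. 0.0ms @ 0 + 480.0ms (1)
2. 480.0ms @ 1 + 480.0ms (1)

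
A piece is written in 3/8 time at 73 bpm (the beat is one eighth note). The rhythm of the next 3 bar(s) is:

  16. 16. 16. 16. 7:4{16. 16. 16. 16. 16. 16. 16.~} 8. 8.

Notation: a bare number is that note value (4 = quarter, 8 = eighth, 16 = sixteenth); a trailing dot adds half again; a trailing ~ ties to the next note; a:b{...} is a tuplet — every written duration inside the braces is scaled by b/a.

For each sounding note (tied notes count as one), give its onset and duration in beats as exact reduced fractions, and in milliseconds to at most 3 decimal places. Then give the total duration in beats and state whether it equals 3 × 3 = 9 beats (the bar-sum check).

1) 0.0ms=0b +616.438ms=3/4b
2) 616.438ms=3/4b +616.438ms=3/4b
3) 1232.877ms=3/2b +616.438ms=3/4b
4) 1849.315ms=9/4b +616.438ms=3/4b
5) 2465.753ms=3b +352.25ms=3/7b
6) 2818.004ms=24/7b +352.25ms=3/7b
7) 3170.254ms=27/7b +352.25ms=3/7b
8) 3522.505ms=30/7b +352.25ms=3/7b
9) 3874.755ms=33/7b +352.25ms=3/7b
10) 4227.006ms=36/7b +352.25ms=3/7b
11) 4579.256ms=39/7b +1585.127ms=27/14b
12) 6164.384ms=15/2b +1232.877ms=3/2b
Σ=9b of 9 (73bpm 3/8) — PASS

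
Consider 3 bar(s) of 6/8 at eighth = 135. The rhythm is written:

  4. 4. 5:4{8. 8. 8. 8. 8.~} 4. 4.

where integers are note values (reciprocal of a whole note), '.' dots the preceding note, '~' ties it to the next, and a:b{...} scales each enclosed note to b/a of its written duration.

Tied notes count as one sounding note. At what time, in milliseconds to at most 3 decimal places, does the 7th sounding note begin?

1. 0.0ms @ 0 + 1333.333ms (3)
2. 1333.333ms @ 3 + 1333.333ms (3)
3. 2666.667ms @ 6 + 533.333ms (6/5)
4. 3200.0ms @ 36/5 + 533.333ms (6/5)
5. 3733.333ms @ 42/5 + 533.333ms (6/5)
6. 4266.667ms @ 48/5 + 533.333ms (6/5)
7. 4800.0ms @ 54/5 + 1866.667ms (21/5)
8. 6666.667ms @ 15 + 1333.333ms (3)

note 7 onset = 54/5b = 4800.0ms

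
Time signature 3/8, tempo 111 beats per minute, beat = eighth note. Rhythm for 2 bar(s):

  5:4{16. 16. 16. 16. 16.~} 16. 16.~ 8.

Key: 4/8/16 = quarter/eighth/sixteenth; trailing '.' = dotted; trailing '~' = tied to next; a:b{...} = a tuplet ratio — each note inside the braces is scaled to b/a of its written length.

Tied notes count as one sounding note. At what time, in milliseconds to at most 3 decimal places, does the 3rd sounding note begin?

note 3 onset = 6/5b = 648.649ms

1. 0.0ms @ 0 + 324.324ms (3/5)
2. 324.324ms @ 3/5 + 324.324ms (3/5)
3. 648.649ms @ 6/5 + 324.324ms (3/5)
4. 972.973ms @ 9/5 + 324.324ms (3/5)
5. 1297.297ms @ 12/5 + 729.73ms (27/20)
6. 2027.027ms @ 15/4 + 1216.216ms (9/4)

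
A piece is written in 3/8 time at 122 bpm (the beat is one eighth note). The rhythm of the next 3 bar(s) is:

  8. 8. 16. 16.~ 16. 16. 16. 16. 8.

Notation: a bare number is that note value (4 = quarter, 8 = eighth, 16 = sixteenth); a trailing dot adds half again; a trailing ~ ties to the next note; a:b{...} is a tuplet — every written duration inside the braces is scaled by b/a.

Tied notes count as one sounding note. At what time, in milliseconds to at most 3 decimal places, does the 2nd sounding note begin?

note 2 onset = 3/2b = 737.705ms

1. 0.0ms @ 0 + 737.705ms (3/2)
2. 737.705ms @ 3/2 + 737.705ms (3/2)
3. 1475.41ms @ 3 + 368.852ms (3/4)
4. 1844.262ms @ 15/4 + 737.705ms (3/2)
5. 2581.967ms @ 21/4 + 368.852ms (3/4)
6. 2950.82ms @ 6 + 368.852ms (3/4)
7. 3319.672ms @ 27/4 + 368.852ms (3/4)
8. 3688.525ms @ 15/2 + 737.705ms (3/2)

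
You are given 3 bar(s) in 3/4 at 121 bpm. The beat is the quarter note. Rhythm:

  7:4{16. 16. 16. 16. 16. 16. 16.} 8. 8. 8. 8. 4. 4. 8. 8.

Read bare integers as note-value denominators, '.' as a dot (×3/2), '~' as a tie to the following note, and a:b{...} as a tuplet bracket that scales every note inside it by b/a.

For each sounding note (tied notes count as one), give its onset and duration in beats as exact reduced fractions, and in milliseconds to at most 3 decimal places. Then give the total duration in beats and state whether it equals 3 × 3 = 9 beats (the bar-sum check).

1) 0.0ms=0b +106.257ms=3/14b
2) 106.257ms=3/14b +106.257ms=3/14b
3) 212.515ms=3/7b +106.257ms=3/14b
4) 318.772ms=9/14b +106.257ms=3/14b
5) 425.03ms=6/7b +106.257ms=3/14b
6) 531.287ms=15/14b +106.257ms=3/14b
7) 637.544ms=9/7b +106.257ms=3/14b
8) 743.802ms=3/2b +371.901ms=3/4b
9) 1115.702ms=9/4b +371.901ms=3/4b
10) 1487.603ms=3b +371.901ms=3/4b
11) 1859.504ms=15/4b +371.901ms=3/4b
12) 2231.405ms=9/2b +743.802ms=3/2b
13) 2975.207ms=6b +743.802ms=3/2b
14) 3719.008ms=15/2b +371.901ms=3/4b
15) 4090.909ms=33/4b +371.901ms=3/4b
Σ=9b of 9 (121bpm 3/4) — PASS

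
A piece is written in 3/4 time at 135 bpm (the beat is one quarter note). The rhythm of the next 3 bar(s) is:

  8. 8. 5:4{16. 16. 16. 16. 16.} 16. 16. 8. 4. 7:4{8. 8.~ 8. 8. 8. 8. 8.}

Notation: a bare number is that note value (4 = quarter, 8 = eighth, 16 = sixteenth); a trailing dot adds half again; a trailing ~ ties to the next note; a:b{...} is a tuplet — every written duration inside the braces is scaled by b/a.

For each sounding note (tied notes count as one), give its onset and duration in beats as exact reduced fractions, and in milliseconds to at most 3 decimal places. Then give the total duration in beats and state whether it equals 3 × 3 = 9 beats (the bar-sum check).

1) 0.0ms=0b +333.333ms=3/4b
2) 333.333ms=3/4b +333.333ms=3/4b
3) 666.667ms=3/2b +133.333ms=3/10b
4) 800.0ms=9/5b +133.333ms=3/10b
5) 933.333ms=21/10b +133.333ms=3/10b
6) 1066.667ms=12/5b +133.333ms=3/10b
7) 1200.0ms=27/10b +133.333ms=3/10b
8) 1333.333ms=3b +166.667ms=3/8b
9) 1500.0ms=27/8b +166.667ms=3/8b
10) 1666.667ms=15/4b +333.333ms=3/4b
11) 2000.0ms=9/2b +666.667ms=3/2b
12) 2666.667ms=6b +190.476ms=3/7b
13) 2857.143ms=45/7b +380.952ms=6/7b
14) 3238.095ms=51/7b +190.476ms=3/7b
15) 3428.571ms=54/7b +190.476ms=3/7b
16) 3619.048ms=57/7b +190.476ms=3/7b
17) 3809.524ms=60/7b +190.476ms=3/7b
Σ=9b of 9 (135bpm 3/4) — PASS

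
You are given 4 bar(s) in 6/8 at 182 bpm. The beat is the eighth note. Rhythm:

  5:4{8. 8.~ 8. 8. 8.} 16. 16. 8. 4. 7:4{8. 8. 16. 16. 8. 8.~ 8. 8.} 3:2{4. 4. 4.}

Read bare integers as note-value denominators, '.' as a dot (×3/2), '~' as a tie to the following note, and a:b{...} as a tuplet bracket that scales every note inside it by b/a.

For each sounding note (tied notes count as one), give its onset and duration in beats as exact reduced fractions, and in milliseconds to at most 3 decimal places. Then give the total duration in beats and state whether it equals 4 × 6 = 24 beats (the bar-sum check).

1) 0.0ms=0b +395.604ms=6/5b
2) 395.604ms=6/5b +791.209ms=12/5b
3) 1186.813ms=18/5b +395.604ms=6/5b
4) 1582.418ms=24/5b +395.604ms=6/5b
5) 1978.022ms=6b +247.253ms=3/4b
6) 2225.275ms=27/4b +247.253ms=3/4b
7) 2472.527ms=15/2b +494.505ms=3/2b
8) 2967.033ms=9b +989.011ms=3b
9) 3956.044ms=12b +282.575ms=6/7b
10) 4238.619ms=90/7b +282.575ms=6/7b
11) 4521.193ms=96/7b +141.287ms=3/7b
12) 4662.48ms=99/7b +141.287ms=3/7b
13) 4803.768ms=102/7b +282.575ms=6/7b
14) 5086.342ms=108/7b +565.149ms=12/7b
15) 5651.491ms=120/7b +282.575ms=6/7b
16) 5934.066ms=18b +659.341ms=2b
17) 6593.407ms=20b +659.341ms=2b
18) 7252.747ms=22b +659.341ms=2b
Σ=24b of 24 (182bpm 6/8) — PASS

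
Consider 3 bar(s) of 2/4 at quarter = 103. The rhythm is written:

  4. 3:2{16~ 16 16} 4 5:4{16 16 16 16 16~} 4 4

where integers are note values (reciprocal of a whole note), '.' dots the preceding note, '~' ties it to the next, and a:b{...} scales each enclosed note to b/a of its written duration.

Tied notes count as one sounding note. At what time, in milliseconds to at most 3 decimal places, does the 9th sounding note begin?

note 9 onset = 19/5b = 2213.592ms

1. 0.0ms @ 0 + 873.786ms (3/2)
2. 873.786ms @ 3/2 + 194.175ms (1/3)
3. 1067.961ms @ 11/6 + 97.087ms (1/6)
4. 1165.049ms @ 2 + 582.524ms (1)
5. 1747.573ms @ 3 + 116.505ms (1/5)
6. 1864.078ms @ 16/5 + 116.505ms (1/5)
7. 1980.583ms @ 17/5 + 116.505ms (1/5)
8. 2097.087ms @ 18/5 + 116.505ms (1/5)
9. 2213.592ms @ 19/5 + 699.029ms (6/5)
10. 2912.621ms @ 5 + 582.524ms (1)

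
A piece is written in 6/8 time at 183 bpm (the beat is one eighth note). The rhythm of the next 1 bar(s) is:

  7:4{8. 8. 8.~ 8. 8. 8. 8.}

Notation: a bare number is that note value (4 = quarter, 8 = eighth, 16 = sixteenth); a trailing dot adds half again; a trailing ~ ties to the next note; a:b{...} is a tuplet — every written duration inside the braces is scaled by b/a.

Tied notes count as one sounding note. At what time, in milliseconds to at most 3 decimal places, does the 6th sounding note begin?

1. 0.0ms @ 0 + 281.03ms (6/7)
2. 281.03ms @ 6/7 + 281.03ms (6/7)
3. 562.061ms @ 12/7 + 562.061ms (12/7)
4. 1124.122ms @ 24/7 + 281.03ms (6/7)
5. 1405.152ms @ 30/7 + 281.03ms (6/7)
6. 1686.183ms @ 36/7 + 281.03ms (6/7)

note 6 onset = 36/7b = 1686.183ms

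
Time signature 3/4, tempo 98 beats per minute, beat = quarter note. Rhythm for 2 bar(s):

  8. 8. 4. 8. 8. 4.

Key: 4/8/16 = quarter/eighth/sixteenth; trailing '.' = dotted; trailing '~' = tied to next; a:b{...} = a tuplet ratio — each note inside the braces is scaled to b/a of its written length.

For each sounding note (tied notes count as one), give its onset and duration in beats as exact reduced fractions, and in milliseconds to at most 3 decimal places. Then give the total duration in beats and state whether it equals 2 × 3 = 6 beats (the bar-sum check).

1) 0.0ms=0b +459.184ms=3/4b
2) 459.184ms=3/4b +459.184ms=3/4b
3) 918.367ms=3/2b +918.367ms=3/2b
4) 1836.735ms=3b +459.184ms=3/4b
5) 2295.918ms=15/4b +459.184ms=3/4b
6) 2755.102ms=9/2b +918.367ms=3/2b
Σ=6b of 6 (98bpm 3/4) — PASS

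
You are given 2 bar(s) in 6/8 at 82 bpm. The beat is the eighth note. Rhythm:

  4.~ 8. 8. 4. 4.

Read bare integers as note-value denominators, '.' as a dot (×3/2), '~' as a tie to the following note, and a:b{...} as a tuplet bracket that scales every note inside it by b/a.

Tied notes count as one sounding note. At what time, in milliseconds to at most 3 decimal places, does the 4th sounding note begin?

note 4 onset = 9b = 6585.366ms

1. 0.0ms @ 0 + 3292.683ms (9/2)
2. 3292.683ms @ 9/2 + 1097.561ms (3/2)
3. 4390.244ms @ 6 + 2195.122ms (3)
4. 6585.366ms @ 9 + 2195.122ms (3)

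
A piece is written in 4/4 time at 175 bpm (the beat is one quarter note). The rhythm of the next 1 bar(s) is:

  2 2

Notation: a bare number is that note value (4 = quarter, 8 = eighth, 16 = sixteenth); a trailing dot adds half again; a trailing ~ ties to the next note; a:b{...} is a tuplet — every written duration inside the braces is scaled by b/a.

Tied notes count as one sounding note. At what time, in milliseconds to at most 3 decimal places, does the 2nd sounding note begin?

1. 0.0ms @ 0 + 685.714ms (2)
2. 685.714ms @ 2 + 685.714ms (2)

note 2 onset = 2b = 685.714ms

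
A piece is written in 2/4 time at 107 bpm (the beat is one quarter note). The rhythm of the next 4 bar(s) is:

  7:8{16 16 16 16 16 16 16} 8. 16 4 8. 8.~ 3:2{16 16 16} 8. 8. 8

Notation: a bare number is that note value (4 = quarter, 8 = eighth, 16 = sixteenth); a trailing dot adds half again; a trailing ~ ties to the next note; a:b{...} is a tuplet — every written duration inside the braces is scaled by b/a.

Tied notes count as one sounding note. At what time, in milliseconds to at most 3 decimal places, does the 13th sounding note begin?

note 13 onset = 17/3b = 3177.57ms

1. 0.0ms @ 0 + 160.214ms (2/7)
2. 160.214ms @ 2/7 + 160.214ms (2/7)
3. 320.427ms @ 4/7 + 160.214ms (2/7)
4. 480.641ms @ 6/7 + 160.214ms (2/7)
5. 640.854ms @ 8/7 + 160.214ms (2/7)
6. 801.068ms @ 10/7 + 160.214ms (2/7)
7. 961.282ms @ 12/7 + 160.214ms (2/7)
8. 1121.495ms @ 2 + 420.561ms (3/4)
9. 1542.056ms @ 11/4 + 140.187ms (1/4)
10. 1682.243ms @ 3 + 560.748ms (1)
11. 2242.991ms @ 4 + 420.561ms (3/4)
12. 2663.551ms @ 19/4 + 514.019ms (11/12)
13. 3177.57ms @ 17/3 + 93.458ms (1/6)
14. 3271.028ms @ 35/6 + 93.458ms (1/6)
15. 3364.486ms @ 6 + 420.561ms (3/4)
16. 3785.047ms @ 27/4 + 420.561ms (3/4)
17. 4205.607ms @ 15/2 + 280.374ms (1/2)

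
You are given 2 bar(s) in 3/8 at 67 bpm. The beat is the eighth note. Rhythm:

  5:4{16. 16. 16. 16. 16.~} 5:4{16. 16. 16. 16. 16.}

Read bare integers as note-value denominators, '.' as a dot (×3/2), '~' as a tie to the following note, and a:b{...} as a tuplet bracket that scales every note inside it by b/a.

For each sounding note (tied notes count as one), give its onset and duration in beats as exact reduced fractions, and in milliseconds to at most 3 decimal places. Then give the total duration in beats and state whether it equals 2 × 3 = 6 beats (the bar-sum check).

1) 0.0ms=0b +537.313ms=3/5b
2) 537.313ms=3/5b +537.313ms=3/5b
3) 1074.627ms=6/5b +537.313ms=3/5b
4) 1611.94ms=9/5b +537.313ms=3/5b
5) 2149.254ms=12/5b +1074.627ms=6/5b
6) 3223.881ms=18/5b +537.313ms=3/5b
7) 3761.194ms=21/5b +537.313ms=3/5b
8) 4298.507ms=24/5b +537.313ms=3/5b
9) 4835.821ms=27/5b +537.313ms=3/5b
Σ=6b of 6 (67bpm 3/8) — PASS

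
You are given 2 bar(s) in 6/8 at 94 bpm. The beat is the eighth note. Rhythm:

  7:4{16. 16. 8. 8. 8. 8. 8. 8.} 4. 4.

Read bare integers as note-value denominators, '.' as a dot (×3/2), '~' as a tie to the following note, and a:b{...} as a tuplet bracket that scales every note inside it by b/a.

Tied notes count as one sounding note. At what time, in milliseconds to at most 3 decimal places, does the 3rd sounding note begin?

note 3 onset = 6/7b = 547.112ms

1. 0.0ms @ 0 + 273.556ms (3/7)
2. 273.556ms @ 3/7 + 273.556ms (3/7)
3. 547.112ms @ 6/7 + 547.112ms (6/7)
4. 1094.225ms @ 12/7 + 547.112ms (6/7)
5. 1641.337ms @ 18/7 + 547.112ms (6/7)
6. 2188.45ms @ 24/7 + 547.112ms (6/7)
7. 2735.562ms @ 30/7 + 547.112ms (6/7)
8. 3282.675ms @ 36/7 + 547.112ms (6/7)
9. 3829.787ms @ 6 + 1914.894ms (3)
10. 5744.681ms @ 9 + 1914.894ms (3)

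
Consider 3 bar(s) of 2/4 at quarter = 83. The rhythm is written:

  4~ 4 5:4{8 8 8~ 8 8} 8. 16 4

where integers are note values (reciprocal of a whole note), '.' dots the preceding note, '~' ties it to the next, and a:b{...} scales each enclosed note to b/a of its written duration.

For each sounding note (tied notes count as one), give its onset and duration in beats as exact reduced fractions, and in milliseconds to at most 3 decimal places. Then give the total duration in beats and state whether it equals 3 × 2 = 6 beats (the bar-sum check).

1) 0.0ms=0b +1445.783ms=2b
2) 1445.783ms=2b +289.157ms=2/5b
3) 1734.94ms=12/5b +289.157ms=2/5b
4) 2024.096ms=14/5b +578.313ms=4/5b
5) 2602.41ms=18/5b +289.157ms=2/5b
6) 2891.566ms=4b +542.169ms=3/4b
7) 3433.735ms=19/4b +180.723ms=1/4b
8) 3614.458ms=5b +722.892ms=1b
Σ=6b of 6 (83bpm 2/4) — PASS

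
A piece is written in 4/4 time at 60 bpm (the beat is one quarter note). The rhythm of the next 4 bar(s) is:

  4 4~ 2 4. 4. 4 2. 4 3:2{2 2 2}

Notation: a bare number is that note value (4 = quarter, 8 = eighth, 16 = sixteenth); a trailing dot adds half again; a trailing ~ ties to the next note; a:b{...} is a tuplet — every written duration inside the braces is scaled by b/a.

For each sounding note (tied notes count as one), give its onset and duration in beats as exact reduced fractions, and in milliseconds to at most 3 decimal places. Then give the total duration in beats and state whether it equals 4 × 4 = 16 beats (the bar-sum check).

1) 0.0ms=0b +1000.0ms=1b
2) 1000.0ms=1b +3000.0ms=3b
3) 4000.0ms=4b +1500.0ms=3/2b
4) 5500.0ms=11/2b +1500.0ms=3/2b
5) 7000.0ms=7b +1000.0ms=1b
6) 8000.0ms=8b +3000.0ms=3b
7) 11000.0ms=11b +1000.0ms=1b
8) 12000.0ms=12b +1333.333ms=4/3b
9) 13333.333ms=40/3b +1333.333ms=4/3b
10) 14666.667ms=44/3b +1333.333ms=4/3b
Σ=16b of 16 (60bpm 4/4) — PASS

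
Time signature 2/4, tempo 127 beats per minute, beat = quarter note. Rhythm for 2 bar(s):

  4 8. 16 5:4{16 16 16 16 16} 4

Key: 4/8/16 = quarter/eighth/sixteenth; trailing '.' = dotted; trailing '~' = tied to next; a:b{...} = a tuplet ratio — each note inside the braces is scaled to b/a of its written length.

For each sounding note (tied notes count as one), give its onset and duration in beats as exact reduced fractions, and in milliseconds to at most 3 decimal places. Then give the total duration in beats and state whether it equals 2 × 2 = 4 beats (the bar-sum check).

1) 0.0ms=0b +472.441ms=1b
2) 472.441ms=1b +354.331ms=3/4b
3) 826.772ms=7/4b +118.11ms=1/4b
4) 944.882ms=2b +94.488ms=1/5b
5) 1039.37ms=11/5b +94.488ms=1/5b
6) 1133.858ms=12/5b +94.488ms=1/5b
7) 1228.346ms=13/5b +94.488ms=1/5b
8) 1322.835ms=14/5b +94.488ms=1/5b
9) 1417.323ms=3b +472.441ms=1b
Σ=4b of 4 (127bpm 2/4) — PASS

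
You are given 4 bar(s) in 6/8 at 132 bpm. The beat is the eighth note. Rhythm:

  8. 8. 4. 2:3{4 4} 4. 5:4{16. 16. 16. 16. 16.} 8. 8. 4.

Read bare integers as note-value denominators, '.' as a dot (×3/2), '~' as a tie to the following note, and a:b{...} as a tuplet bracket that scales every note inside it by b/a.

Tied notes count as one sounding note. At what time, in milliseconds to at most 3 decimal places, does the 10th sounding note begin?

note 10 onset = 84/5b = 7636.364ms

1. 0.0ms @ 0 + 681.818ms (3/2)
2. 681.818ms @ 3/2 + 681.818ms (3/2)
3. 1363.636ms @ 3 + 1363.636ms (3)
4. 2727.273ms @ 6 + 1363.636ms (3)
5. 4090.909ms @ 9 + 1363.636ms (3)
6. 5454.545ms @ 12 + 1363.636ms (3)
7. 6818.182ms @ 15 + 272.727ms (3/5)
8. 7090.909ms @ 78/5 + 272.727ms (3/5)
9. 7363.636ms @ 81/5 + 272.727ms (3/5)
10. 7636.364ms @ 84/5 + 272.727ms (3/5)
11. 7909.091ms @ 87/5 + 272.727ms (3/5)
12. 8181.818ms @ 18 + 681.818ms (3/2)
13. 8863.636ms @ 39/2 + 681.818ms (3/2)
14. 9545.455ms @ 21 + 1363.636ms (3)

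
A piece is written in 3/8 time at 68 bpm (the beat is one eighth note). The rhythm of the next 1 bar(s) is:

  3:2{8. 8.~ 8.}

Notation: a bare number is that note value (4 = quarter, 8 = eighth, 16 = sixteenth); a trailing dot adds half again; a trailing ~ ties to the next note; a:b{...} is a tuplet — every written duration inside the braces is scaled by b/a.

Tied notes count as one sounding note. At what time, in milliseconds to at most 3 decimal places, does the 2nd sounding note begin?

note 2 onset = 1b = 882.353ms

1. 0.0ms @ 0 + 882.353ms (1)
2. 882.353ms @ 1 + 1764.706ms (2)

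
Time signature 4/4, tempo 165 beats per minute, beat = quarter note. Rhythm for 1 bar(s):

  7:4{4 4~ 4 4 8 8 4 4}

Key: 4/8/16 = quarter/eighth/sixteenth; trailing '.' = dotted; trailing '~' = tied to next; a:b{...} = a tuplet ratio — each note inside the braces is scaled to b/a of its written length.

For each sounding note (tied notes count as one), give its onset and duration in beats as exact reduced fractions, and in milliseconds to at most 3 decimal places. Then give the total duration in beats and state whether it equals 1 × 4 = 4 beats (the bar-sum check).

1) 0.0ms=0b +207.792ms=4/7b
2) 207.792ms=4/7b +415.584ms=8/7b
3) 623.377ms=12/7b +207.792ms=4/7b
4) 831.169ms=16/7b +103.896ms=2/7b
5) 935.065ms=18/7b +103.896ms=2/7b
6) 1038.961ms=20/7b +207.792ms=4/7b
7) 1246.753ms=24/7b +207.792ms=4/7b
Σ=4b of 4 (165bpm 4/4) — PASS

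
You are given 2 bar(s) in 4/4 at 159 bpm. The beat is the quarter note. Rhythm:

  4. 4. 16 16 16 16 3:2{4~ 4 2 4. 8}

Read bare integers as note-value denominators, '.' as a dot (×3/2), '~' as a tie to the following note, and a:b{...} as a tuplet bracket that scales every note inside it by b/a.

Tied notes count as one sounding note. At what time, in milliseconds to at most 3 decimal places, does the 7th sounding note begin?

note 7 onset = 4b = 1509.434ms

1. 0.0ms @ 0 + 566.038ms (3/2)
2. 566.038ms @ 3/2 + 566.038ms (3/2)
3. 1132.075ms @ 3 + 94.34ms (1/4)
4. 1226.415ms @ 13/4 + 94.34ms (1/4)
5. 1320.755ms @ 7/2 + 94.34ms (1/4)
6. 1415.094ms @ 15/4 + 94.34ms (1/4)
7. 1509.434ms @ 4 + 503.145ms (4/3)
8. 2012.579ms @ 16/3 + 503.145ms (4/3)
9. 2515.723ms @ 20/3 + 377.358ms (1)
10. 2893.082ms @ 23/3 + 125.786ms (1/3)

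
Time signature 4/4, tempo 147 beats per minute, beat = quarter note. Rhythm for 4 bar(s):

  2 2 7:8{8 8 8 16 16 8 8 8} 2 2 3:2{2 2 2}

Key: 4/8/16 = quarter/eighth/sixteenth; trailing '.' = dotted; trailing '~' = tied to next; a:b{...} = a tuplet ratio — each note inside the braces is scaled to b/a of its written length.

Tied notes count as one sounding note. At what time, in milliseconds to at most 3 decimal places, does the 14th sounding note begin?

note 14 onset = 40/3b = 5442.177ms

1. 0.0ms @ 0 + 816.327ms (2)
2. 816.327ms @ 2 + 816.327ms (2)
3. 1632.653ms @ 4 + 233.236ms (4/7)
4. 1865.889ms @ 32/7 + 233.236ms (4/7)
5. 2099.125ms @ 36/7 + 233.236ms (4/7)
6. 2332.362ms @ 40/7 + 116.618ms (2/7)
7. 2448.98ms @ 6 + 116.618ms (2/7)
8. 2565.598ms @ 44/7 + 233.236ms (4/7)
9. 2798.834ms @ 48/7 + 233.236ms (4/7)
10. 3032.07ms @ 52/7 + 233.236ms (4/7)
11. 3265.306ms @ 8 + 816.327ms (2)
12. 4081.633ms @ 10 + 816.327ms (2)
13. 4897.959ms @ 12 + 544.218ms (4/3)
14. 5442.177ms @ 40/3 + 544.218ms (4/3)
15. 5986.395ms @ 44/3 + 544.218ms (4/3)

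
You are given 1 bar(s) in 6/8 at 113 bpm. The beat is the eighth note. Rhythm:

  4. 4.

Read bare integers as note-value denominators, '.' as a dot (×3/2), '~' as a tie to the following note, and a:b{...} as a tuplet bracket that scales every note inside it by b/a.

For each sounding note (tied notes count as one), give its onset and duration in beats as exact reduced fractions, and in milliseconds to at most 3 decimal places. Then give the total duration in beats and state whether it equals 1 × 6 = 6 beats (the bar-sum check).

1) 0.0ms=0b +1592.92ms=3b
2) 1592.92ms=3b +1592.92ms=3b
Σ=6b of 6 (113bpm 6/8) — PASS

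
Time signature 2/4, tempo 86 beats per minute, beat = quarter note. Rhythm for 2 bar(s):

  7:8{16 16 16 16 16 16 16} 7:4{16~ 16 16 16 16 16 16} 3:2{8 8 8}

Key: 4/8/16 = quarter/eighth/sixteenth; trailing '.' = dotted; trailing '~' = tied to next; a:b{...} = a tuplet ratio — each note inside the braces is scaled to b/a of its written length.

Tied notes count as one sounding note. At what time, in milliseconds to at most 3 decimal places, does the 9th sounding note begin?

note 9 onset = 16/7b = 1594.684ms

1. 0.0ms @ 0 + 199.336ms (2/7)
2. 199.336ms @ 2/7 + 199.336ms (2/7)
3. 398.671ms @ 4/7 + 199.336ms (2/7)
4. 598.007ms @ 6/7 + 199.336ms (2/7)
5. 797.342ms @ 8/7 + 199.336ms (2/7)
6. 996.678ms @ 10/7 + 199.336ms (2/7)
7. 1196.013ms @ 12/7 + 199.336ms (2/7)
8. 1395.349ms @ 2 + 199.336ms (2/7)
9. 1594.684ms @ 16/7 + 99.668ms (1/7)
10. 1694.352ms @ 17/7 + 99.668ms (1/7)
11. 1794.02ms @ 18/7 + 99.668ms (1/7)
12. 1893.688ms @ 19/7 + 99.668ms (1/7)
13. 1993.355ms @ 20/7 + 99.668ms (1/7)
14. 2093.023ms @ 3 + 232.558ms (1/3)
15. 2325.581ms @ 10/3 + 232.558ms (1/3)
16. 2558.14ms @ 11/3 + 232.558ms (1/3)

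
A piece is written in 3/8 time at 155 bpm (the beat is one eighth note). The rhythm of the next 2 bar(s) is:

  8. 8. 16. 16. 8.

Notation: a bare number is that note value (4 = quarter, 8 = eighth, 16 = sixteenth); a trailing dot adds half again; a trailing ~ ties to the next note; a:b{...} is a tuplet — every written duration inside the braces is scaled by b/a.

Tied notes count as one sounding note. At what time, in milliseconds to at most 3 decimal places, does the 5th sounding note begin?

1. 0.0ms @ 0 + 580.645ms (3/2)
2. 580.645ms @ 3/2 + 580.645ms (3/2)
3. 1161.29ms @ 3 + 290.323ms (3/4)
4. 1451.613ms @ 15/4 + 290.323ms (3/4)
5. 1741.935ms @ 9/2 + 580.645ms (3/2)

note 5 onset = 9/2b = 1741.935ms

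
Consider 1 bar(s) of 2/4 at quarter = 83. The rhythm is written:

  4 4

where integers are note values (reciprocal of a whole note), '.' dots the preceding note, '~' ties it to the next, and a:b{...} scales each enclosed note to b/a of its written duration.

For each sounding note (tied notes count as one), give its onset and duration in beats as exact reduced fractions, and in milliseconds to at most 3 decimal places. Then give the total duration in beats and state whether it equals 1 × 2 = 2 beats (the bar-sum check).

1) 0.0ms=0b +722.892ms=1b
2) 722.892ms=1b +722.892ms=1b
Σ=2b of 2 (83bpm 2/4) — PASS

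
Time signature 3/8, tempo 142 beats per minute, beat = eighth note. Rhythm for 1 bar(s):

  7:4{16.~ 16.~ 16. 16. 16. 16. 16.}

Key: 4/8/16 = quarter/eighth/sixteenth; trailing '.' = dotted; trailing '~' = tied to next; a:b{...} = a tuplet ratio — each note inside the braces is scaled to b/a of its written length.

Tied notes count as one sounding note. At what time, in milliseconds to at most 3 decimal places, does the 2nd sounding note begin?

note 2 onset = 9/7b = 543.26ms

1. 0.0ms @ 0 + 543.26ms (9/7)
2. 543.26ms @ 9/7 + 181.087ms (3/7)
3. 724.346ms @ 12/7 + 181.087ms (3/7)
4. 905.433ms @ 15/7 + 181.087ms (3/7)
5. 1086.519ms @ 18/7 + 181.087ms (3/7)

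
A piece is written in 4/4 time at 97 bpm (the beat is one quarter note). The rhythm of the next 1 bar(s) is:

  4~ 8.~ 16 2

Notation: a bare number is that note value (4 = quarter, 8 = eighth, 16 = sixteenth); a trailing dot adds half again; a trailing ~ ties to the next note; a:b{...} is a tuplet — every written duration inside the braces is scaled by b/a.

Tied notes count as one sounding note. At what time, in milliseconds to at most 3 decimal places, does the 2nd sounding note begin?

1. 0.0ms @ 0 + 1237.113ms (2)
2. 1237.113ms @ 2 + 1237.113ms (2)

note 2 onset = 2b = 1237.113ms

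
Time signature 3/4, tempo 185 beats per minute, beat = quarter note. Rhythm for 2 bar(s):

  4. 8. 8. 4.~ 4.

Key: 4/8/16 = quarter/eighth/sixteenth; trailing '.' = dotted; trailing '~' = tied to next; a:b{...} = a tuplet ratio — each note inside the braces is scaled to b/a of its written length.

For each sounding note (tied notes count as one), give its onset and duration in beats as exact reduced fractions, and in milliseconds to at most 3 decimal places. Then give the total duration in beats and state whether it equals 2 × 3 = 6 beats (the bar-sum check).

1) 0.0ms=0b +486.486ms=3/2b
2) 486.486ms=3/2b +243.243ms=3/4b
3) 729.73ms=9/4b +243.243ms=3/4b
4) 972.973ms=3b +972.973ms=3b
Σ=6b of 6 (185bpm 3/4) — PASS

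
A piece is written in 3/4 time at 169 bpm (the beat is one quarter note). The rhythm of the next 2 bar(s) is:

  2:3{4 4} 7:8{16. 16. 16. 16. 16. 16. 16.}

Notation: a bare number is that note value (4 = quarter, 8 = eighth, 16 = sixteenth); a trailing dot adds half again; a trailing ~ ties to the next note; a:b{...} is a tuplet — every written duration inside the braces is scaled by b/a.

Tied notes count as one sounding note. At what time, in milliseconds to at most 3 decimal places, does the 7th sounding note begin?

1. 0.0ms @ 0 + 532.544ms (3/2)
2. 532.544ms @ 3/2 + 532.544ms (3/2)
3. 1065.089ms @ 3 + 152.156ms (3/7)
4. 1217.244ms @ 24/7 + 152.156ms (3/7)
5. 1369.4ms @ 27/7 + 152.156ms (3/7)
6. 1521.555ms @ 30/7 + 152.156ms (3/7)
7. 1673.711ms @ 33/7 + 152.156ms (3/7)
8. 1825.866ms @ 36/7 + 152.156ms (3/7)
9. 1978.022ms @ 39/7 + 152.156ms (3/7)

note 7 onset = 33/7b = 1673.711ms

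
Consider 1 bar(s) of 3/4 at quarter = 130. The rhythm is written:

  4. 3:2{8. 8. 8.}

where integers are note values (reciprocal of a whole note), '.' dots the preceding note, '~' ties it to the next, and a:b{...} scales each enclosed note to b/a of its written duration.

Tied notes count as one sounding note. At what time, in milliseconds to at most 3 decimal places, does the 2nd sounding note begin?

1. 0.0ms @ 0 + 692.308ms (3/2)
2. 692.308ms @ 3/2 + 230.769ms (1/2)
3. 923.077ms @ 2 + 230.769ms (1/2)
4. 1153.846ms @ 5/2 + 230.769ms (1/2)

note 2 onset = 3/2b = 692.308ms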